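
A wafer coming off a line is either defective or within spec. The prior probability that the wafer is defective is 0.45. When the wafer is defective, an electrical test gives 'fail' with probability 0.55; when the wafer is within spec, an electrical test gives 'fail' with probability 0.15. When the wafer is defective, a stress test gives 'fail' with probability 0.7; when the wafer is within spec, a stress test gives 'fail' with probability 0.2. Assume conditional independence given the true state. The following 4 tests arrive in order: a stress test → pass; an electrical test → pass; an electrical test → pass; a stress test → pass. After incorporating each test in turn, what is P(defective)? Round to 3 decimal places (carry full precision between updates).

After a stress test='pass': P(defective) = 0.3·0.4500 / (0.3·0.4500 + 0.8·0.5500) ≈ 0.2348
After an electrical test='pass': P(defective) = 0.45·0.2348 / (0.45·0.2348 + 0.85·0.7652) ≈ 0.1397
After an electrical test='pass': P(defective) = 0.45·0.1397 / (0.45·0.1397 + 0.85·0.8603) ≈ 0.0792
After a stress test='pass': P(defective) = 0.3·0.0792 / (0.3·0.0792 + 0.8·0.9208) ≈ 0.0312

0.031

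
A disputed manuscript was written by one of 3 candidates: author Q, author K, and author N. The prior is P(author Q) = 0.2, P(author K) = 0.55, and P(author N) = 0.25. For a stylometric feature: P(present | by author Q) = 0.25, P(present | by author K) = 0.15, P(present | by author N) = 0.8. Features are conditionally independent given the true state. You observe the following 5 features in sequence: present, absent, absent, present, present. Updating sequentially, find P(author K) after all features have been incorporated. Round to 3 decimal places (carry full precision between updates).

0.163

Apply Bayes' rule sequentially, carrying P(author K) forward.
After 'present': normaliser = 0.25·0.2000 + 0.15·0.5500 + 0.8·0.2500; P(author Q) ≈ 0.1504, P(author K) ≈ 0.2481, P(author N) ≈ 0.6015
After 'absent': normaliser = 0.75·0.1504 + 0.85·0.2481 + 0.2·0.6015; P(author Q) ≈ 0.2540, P(author K) ≈ 0.4750, P(author N) ≈ 0.2710
After 'absent': normaliser = 0.75·0.2540 + 0.85·0.4750 + 0.2·0.2710; P(author Q) ≈ 0.2938, P(author K) ≈ 0.6226, P(author N) ≈ 0.0836
After 'present': normaliser = 0.25·0.2938 + 0.15·0.6226 + 0.8·0.0836; P(author Q) ≈ 0.3143, P(author K) ≈ 0.3996, P(author N) ≈ 0.2861
After 'present': normaliser = 0.25·0.3143 + 0.15·0.3996 + 0.8·0.2861; P(author Q) ≈ 0.2139, P(author K) ≈ 0.1632, P(author N) ≈ 0.6230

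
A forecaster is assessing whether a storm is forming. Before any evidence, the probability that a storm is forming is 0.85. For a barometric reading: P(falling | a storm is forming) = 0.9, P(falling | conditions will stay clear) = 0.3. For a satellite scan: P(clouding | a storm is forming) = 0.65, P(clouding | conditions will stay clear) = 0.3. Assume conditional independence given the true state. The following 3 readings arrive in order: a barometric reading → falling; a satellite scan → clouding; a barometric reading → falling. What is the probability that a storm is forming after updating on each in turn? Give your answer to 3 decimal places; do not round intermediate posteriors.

0.991

After a barometric reading='falling': P(storm) = 0.9·0.8500 / (0.9·0.8500 + 0.3·0.1500) ≈ 0.9444
After a satellite scan='clouding': P(storm) = 0.65·0.9444 / (0.65·0.9444 + 0.3·0.0556) ≈ 0.9736
After a barometric reading='falling': P(storm) = 0.9·0.9736 / (0.9·0.9736 + 0.3·0.0264) ≈ 0.9910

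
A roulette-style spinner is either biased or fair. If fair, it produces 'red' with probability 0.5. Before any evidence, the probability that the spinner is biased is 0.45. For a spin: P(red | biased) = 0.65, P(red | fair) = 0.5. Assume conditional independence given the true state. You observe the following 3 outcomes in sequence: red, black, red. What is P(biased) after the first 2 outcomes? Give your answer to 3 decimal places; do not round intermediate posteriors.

Each posterior becomes the prior for the next update.
After 'red': P(biased) = 0.65·0.4500 / (0.65·0.4500 + 0.5·0.5500) ≈ 0.5154
After 'black': P(biased) = 0.35·0.5154 / (0.35·0.5154 + 0.5·0.4846) ≈ 0.4268

0.427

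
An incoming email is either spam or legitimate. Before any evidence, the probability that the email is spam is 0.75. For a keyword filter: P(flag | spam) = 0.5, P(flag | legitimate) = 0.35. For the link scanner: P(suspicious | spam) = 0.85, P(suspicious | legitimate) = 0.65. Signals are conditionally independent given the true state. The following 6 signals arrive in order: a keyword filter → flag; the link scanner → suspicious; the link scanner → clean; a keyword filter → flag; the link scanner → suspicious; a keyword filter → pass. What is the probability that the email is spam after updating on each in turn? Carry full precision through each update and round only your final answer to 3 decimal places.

0.775

After a keyword filter='flag': P(spam) = 0.5·0.7500 / (0.5·0.7500 + 0.35·0.2500) ≈ 0.8108
After the link scanner='suspicious': P(spam) = 0.85·0.8108 / (0.85·0.8108 + 0.65·0.1892) ≈ 0.8486
After the link scanner='clean': P(spam) = 0.15·0.8486 / (0.15·0.8486 + 0.35·0.1514) ≈ 0.7060
After a keyword filter='flag': P(spam) = 0.5·0.7060 / (0.5·0.7060 + 0.35·0.2940) ≈ 0.7743
After the link scanner='suspicious': P(spam) = 0.85·0.7743 / (0.85·0.7743 + 0.65·0.2257) ≈ 0.8178
After a keyword filter='pass': P(spam) = 0.5·0.8178 / (0.5·0.8178 + 0.65·0.1822) ≈ 0.7754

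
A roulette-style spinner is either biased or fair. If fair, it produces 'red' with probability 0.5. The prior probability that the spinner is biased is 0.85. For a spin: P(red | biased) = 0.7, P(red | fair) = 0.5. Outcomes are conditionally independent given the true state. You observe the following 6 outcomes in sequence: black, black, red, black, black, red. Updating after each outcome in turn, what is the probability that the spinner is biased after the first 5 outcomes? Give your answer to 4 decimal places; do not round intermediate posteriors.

Each posterior becomes the prior for the next update.
After 'black': P(biased) = 0.3·0.8500 / (0.3·0.8500 + 0.5·0.1500) ≈ 0.7727
After 'black': P(biased) = 0.3·0.7727 / (0.3·0.7727 + 0.5·0.2273) ≈ 0.6711
After 'red': P(biased) = 0.7·0.6711 / (0.7·0.6711 + 0.5·0.3289) ≈ 0.7407
After 'black': P(biased) = 0.3·0.7407 / (0.3·0.7407 + 0.5·0.2593) ≈ 0.6315
After 'black': P(biased) = 0.3·0.6315 / (0.3·0.6315 + 0.5·0.3685) ≈ 0.5069

0.5069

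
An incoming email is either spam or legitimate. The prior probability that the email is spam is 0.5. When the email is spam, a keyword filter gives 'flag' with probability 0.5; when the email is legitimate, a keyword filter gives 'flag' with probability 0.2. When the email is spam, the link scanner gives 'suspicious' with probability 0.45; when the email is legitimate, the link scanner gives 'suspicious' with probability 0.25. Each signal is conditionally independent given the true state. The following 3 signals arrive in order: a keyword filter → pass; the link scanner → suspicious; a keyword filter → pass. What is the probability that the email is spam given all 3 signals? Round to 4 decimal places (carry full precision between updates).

Apply Bayes' rule sequentially, carrying P(spam) forward.
After a keyword filter='pass': P(spam) = 0.5·0.5000 / (0.5·0.5000 + 0.8·0.5000) ≈ 0.3846
After the link scanner='suspicious': P(spam) = 0.45·0.3846 / (0.45·0.3846 + 0.25·0.6154) ≈ 0.5294
After a keyword filter='pass': P(spam) = 0.5·0.5294 / (0.5·0.5294 + 0.8·0.4706) ≈ 0.4128

0.4128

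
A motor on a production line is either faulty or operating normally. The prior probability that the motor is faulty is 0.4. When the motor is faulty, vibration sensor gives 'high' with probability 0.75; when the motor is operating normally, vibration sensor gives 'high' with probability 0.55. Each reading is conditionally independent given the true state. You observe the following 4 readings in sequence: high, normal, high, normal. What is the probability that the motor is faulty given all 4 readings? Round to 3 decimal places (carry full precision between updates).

0.277

After 'high': P(faulty) = 0.75·0.4000 / (0.75·0.4000 + 0.55·0.6000) ≈ 0.4762
After 'normal': P(faulty) = 0.25·0.4762 / (0.25·0.4762 + 0.45·0.5238) ≈ 0.3356
After 'high': P(faulty) = 0.75·0.3356 / (0.75·0.3356 + 0.55·0.6644) ≈ 0.4078
After 'normal': P(faulty) = 0.25·0.4078 / (0.25·0.4078 + 0.45·0.5922) ≈ 0.2767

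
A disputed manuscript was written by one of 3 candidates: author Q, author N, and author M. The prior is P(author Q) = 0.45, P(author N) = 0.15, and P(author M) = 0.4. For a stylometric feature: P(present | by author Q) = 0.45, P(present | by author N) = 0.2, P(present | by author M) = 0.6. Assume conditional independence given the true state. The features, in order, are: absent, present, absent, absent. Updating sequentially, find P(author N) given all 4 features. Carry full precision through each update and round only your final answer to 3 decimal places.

0.238

After 'absent': normaliser = 0.55·0.4500 + 0.8·0.1500 + 0.4·0.4000; P(author Q) ≈ 0.4692, P(author N) ≈ 0.2275, P(author M) ≈ 0.3033
After 'present': normaliser = 0.45·0.4692 + 0.2·0.2275 + 0.6·0.3033; P(author Q) ≈ 0.4814, P(author N) ≈ 0.1037, P(author M) ≈ 0.4149
After 'absent': normaliser = 0.55·0.4814 + 0.8·0.1037 + 0.4·0.4149; P(author Q) ≈ 0.5154, P(author N) ≈ 0.1615, P(author M) ≈ 0.3231
After 'absent': normaliser = 0.55·0.5154 + 0.8·0.1615 + 0.4·0.3231; P(author Q) ≈ 0.5231, P(author N) ≈ 0.2385, P(author M) ≈ 0.2385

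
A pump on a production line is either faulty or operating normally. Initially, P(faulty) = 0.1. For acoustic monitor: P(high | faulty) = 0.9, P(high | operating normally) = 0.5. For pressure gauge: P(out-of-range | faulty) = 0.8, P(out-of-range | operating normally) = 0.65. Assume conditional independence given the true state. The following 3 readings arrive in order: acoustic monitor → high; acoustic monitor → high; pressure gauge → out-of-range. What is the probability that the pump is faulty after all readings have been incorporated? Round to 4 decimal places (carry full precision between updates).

0.3070

After acoustic monitor='high': P(faulty) = 0.9·0.1000 / (0.9·0.1000 + 0.5·0.9000) ≈ 0.1667
After acoustic monitor='high': P(faulty) = 0.9·0.1667 / (0.9·0.1667 + 0.5·0.8333) ≈ 0.2647
After pressure gauge='out-of-range': P(faulty) = 0.8·0.2647 / (0.8·0.2647 + 0.65·0.7353) ≈ 0.3070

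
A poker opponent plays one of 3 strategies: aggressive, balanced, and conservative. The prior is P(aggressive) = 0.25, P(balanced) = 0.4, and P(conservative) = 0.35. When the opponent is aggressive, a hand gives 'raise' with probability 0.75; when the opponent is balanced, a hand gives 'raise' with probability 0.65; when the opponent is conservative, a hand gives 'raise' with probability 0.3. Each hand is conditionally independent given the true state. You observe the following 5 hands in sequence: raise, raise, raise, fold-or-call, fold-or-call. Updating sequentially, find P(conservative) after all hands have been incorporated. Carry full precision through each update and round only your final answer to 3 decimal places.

0.188

After 'raise': normaliser = 0.75·0.2500 + 0.65·0.4000 + 0.3·0.3500; P(aggressive) ≈ 0.3394, P(balanced) ≈ 0.4706, P(conservative) ≈ 0.1900
After 'raise': normaliser = 0.75·0.3394 + 0.65·0.4706 + 0.3·0.1900; P(aggressive) ≈ 0.4122, P(balanced) ≈ 0.4954, P(conservative) ≈ 0.0923
After 'raise': normaliser = 0.75·0.4122 + 0.65·0.4954 + 0.3·0.0923; P(aggressive) ≈ 0.4692, P(balanced) ≈ 0.4887, P(conservative) ≈ 0.0420
After 'fold-or-call': normaliser = 0.25·0.4692 + 0.35·0.4887 + 0.7·0.0420; P(aggressive) ≈ 0.3691, P(balanced) ≈ 0.5383, P(conservative) ≈ 0.0926
After 'fold-or-call': normaliser = 0.25·0.3691 + 0.35·0.5383 + 0.7·0.0926; P(aggressive) ≈ 0.2671, P(balanced) ≈ 0.5453, P(conservative) ≈ 0.1876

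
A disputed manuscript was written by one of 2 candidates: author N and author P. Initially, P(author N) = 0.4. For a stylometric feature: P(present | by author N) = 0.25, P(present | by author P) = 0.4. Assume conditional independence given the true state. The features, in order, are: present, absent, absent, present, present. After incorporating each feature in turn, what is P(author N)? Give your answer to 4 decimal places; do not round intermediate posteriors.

After 'present': P(author N) = 0.25·0.4000 / (0.25·0.4000 + 0.4·0.6000) ≈ 0.2941
After 'absent': P(author N) = 0.75·0.2941 / (0.75·0.2941 + 0.6·0.7059) ≈ 0.3425
After 'absent': P(author N) = 0.75·0.3425 / (0.75·0.3425 + 0.6·0.6575) ≈ 0.3943
After 'present': P(author N) = 0.25·0.3943 / (0.25·0.3943 + 0.4·0.6057) ≈ 0.2892
After 'present': P(author N) = 0.25·0.2892 / (0.25·0.2892 + 0.4·0.7108) ≈ 0.2028

0.2028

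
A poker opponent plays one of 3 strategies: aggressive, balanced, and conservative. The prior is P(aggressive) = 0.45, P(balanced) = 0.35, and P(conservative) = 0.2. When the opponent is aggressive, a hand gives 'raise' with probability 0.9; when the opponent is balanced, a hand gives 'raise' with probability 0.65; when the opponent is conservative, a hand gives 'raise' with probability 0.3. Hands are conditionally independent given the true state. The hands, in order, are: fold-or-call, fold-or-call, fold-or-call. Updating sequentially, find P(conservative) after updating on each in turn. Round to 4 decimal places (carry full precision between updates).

Apply Bayes' rule sequentially, carrying P(conservative) forward.
After 'fold-or-call': normaliser = 0.1·0.4500 + 0.35·0.3500 + 0.7·0.2000; P(aggressive) ≈ 0.1463, P(balanced) ≈ 0.3984, P(conservative) ≈ 0.4553
After 'fold-or-call': normaliser = 0.1·0.1463 + 0.35·0.3984 + 0.7·0.4553; P(aggressive) ≈ 0.0310, P(balanced) ≈ 0.2949, P(conservative) ≈ 0.6741
After 'fold-or-call': normaliser = 0.1·0.0310 + 0.35·0.2949 + 0.7·0.6741; P(aggressive) ≈ 0.0054, P(balanced) ≈ 0.1785, P(conservative) ≈ 0.8161

0.8161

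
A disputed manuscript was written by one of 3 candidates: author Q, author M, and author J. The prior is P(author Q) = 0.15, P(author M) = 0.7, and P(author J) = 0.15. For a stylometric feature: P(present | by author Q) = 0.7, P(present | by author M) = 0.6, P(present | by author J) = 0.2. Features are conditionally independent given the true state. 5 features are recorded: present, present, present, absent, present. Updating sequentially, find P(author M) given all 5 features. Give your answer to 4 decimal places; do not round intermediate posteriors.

After 'present': normaliser = 0.7·0.1500 + 0.6·0.7000 + 0.2·0.1500; P(author Q) ≈ 0.1892, P(author M) ≈ 0.7568, P(author J) ≈ 0.0541
After 'present': normaliser = 0.7·0.1892 + 0.6·0.7568 + 0.2·0.0541; P(author Q) ≈ 0.2217, P(author M) ≈ 0.7602, P(author J) ≈ 0.0181
After 'present': normaliser = 0.7·0.2217 + 0.6·0.7602 + 0.2·0.0181; P(author Q) ≈ 0.2524, P(author M) ≈ 0.7417, P(author J) ≈ 0.0059
After 'absent': normaliser = 0.3·0.2524 + 0.4·0.7417 + 0.8·0.0059; P(author Q) ≈ 0.2008, P(author M) ≈ 0.7867, P(author J) ≈ 0.0125
After 'present': normaliser = 0.7·0.2008 + 0.6·0.7867 + 0.2·0.0125; P(author Q) ≈ 0.2285, P(author M) ≈ 0.7674, P(author J) ≈ 0.0041

0.7674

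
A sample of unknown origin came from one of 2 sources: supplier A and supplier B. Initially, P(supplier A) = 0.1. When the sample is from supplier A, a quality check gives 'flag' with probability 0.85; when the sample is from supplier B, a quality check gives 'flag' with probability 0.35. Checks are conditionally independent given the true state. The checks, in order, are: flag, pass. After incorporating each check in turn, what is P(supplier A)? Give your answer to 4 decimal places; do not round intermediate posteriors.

0.0586

After 'flag': P(supplier A) = 0.85·0.1000 / (0.85·0.1000 + 0.35·0.9000) ≈ 0.2125
After 'pass': P(supplier A) = 0.15·0.2125 / (0.15·0.2125 + 0.65·0.7875) ≈ 0.0586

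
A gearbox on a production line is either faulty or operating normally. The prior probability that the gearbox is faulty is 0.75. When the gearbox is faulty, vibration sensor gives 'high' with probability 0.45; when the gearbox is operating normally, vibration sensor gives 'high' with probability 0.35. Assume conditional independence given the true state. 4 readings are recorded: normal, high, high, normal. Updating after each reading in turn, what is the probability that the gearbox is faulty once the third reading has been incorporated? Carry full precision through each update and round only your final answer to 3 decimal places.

Apply Bayes' rule sequentially, carrying P(faulty) forward.
After 'normal': P(faulty) = 0.55·0.7500 / (0.55·0.7500 + 0.65·0.2500) ≈ 0.7174
After 'high': P(faulty) = 0.45·0.7174 / (0.45·0.7174 + 0.35·0.2826) ≈ 0.7655
After 'high': P(faulty) = 0.45·0.7655 / (0.45·0.7655 + 0.35·0.2345) ≈ 0.8076

0.808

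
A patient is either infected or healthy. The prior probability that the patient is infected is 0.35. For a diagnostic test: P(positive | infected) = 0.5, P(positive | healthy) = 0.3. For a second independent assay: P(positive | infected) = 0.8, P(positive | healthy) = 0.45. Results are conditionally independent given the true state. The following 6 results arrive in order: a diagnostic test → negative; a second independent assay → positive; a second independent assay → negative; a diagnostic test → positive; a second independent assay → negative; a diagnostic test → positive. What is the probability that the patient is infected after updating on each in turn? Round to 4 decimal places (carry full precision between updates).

After a diagnostic test='negative': P(infected) = 0.5·0.3500 / (0.5·0.3500 + 0.7·0.6500) ≈ 0.2778
After a second independent assay='positive': P(infected) = 0.8·0.2778 / (0.8·0.2778 + 0.45·0.7222) ≈ 0.4061
After a second independent assay='negative': P(infected) = 0.2·0.4061 / (0.2·0.4061 + 0.55·0.5939) ≈ 0.1991
After a diagnostic test='positive': P(infected) = 0.5·0.1991 / (0.5·0.1991 + 0.3·0.8009) ≈ 0.2930
After a second independent assay='negative': P(infected) = 0.2·0.2930 / (0.2·0.2930 + 0.55·0.7070) ≈ 0.1310
After a diagnostic test='positive': P(infected) = 0.5·0.1310 / (0.5·0.1310 + 0.3·0.8690) ≈ 0.2007

0.2007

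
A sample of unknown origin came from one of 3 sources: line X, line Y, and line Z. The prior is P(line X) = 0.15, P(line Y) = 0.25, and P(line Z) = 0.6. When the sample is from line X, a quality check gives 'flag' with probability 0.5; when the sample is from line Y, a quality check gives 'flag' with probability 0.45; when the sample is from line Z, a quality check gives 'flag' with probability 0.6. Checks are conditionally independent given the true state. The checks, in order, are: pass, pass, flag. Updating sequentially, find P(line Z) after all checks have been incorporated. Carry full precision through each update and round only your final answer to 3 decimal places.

0.522

After 'pass': normaliser = 0.5·0.1500 + 0.55·0.2500 + 0.4·0.6000; P(line X) ≈ 0.1657, P(line Y) ≈ 0.3039, P(line Z) ≈ 0.5304
After 'pass': normaliser = 0.5·0.1657 + 0.55·0.3039 + 0.4·0.5304; P(line X) ≈ 0.1793, P(line Y) ≈ 0.3616, P(line Z) ≈ 0.4591
After 'flag': normaliser = 0.5·0.1793 + 0.45·0.3616 + 0.6·0.4591; P(line X) ≈ 0.1699, P(line Y) ≈ 0.3083, P(line Z) ≈ 0.5218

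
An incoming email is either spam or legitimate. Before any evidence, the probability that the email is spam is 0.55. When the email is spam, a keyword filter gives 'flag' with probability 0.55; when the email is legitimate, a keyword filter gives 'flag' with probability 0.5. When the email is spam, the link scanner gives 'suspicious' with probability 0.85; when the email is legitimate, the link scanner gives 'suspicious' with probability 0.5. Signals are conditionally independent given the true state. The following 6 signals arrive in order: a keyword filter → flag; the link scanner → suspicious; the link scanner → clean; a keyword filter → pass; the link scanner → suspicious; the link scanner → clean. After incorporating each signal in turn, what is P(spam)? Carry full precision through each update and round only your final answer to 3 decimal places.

After a keyword filter='flag': P(spam) = 0.55·0.5500 / (0.55·0.5500 + 0.5·0.4500) ≈ 0.5735
After the link scanner='suspicious': P(spam) = 0.85·0.5735 / (0.85·0.5735 + 0.5·0.4265) ≈ 0.6956
After the link scanner='clean': P(spam) = 0.15·0.6956 / (0.15·0.6956 + 0.5·0.3044) ≈ 0.4068
After a keyword filter='pass': P(spam) = 0.45·0.4068 / (0.45·0.4068 + 0.5·0.5932) ≈ 0.3816
After the link scanner='suspicious': P(spam) = 0.85·0.3816 / (0.85·0.3816 + 0.5·0.6184) ≈ 0.5120
After the link scanner='clean': P(spam) = 0.15·0.5120 / (0.15·0.5120 + 0.5·0.4880) ≈ 0.2394

0.239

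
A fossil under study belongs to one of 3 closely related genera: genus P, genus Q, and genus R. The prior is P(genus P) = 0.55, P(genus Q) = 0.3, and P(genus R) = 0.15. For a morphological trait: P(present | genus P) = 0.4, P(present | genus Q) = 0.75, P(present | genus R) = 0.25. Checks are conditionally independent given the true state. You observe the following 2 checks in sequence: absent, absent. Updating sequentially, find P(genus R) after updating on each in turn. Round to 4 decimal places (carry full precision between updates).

After 'absent': normaliser = 0.6·0.5500 + 0.25·0.3000 + 0.75·0.1500; P(genus P) ≈ 0.6377, P(genus Q) ≈ 0.1449, P(genus R) ≈ 0.2174
After 'absent': normaliser = 0.6·0.6377 + 0.25·0.1449 + 0.75·0.2174; P(genus P) ≈ 0.6575, P(genus Q) ≈ 0.0623, P(genus R) ≈ 0.2802

0.2802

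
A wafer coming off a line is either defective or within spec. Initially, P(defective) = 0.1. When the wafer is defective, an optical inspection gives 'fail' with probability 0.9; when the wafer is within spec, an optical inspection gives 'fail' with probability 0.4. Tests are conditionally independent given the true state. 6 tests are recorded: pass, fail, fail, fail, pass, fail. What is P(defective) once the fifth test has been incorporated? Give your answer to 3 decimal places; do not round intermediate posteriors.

0.034

Each posterior becomes the prior for the next update.
After 'pass': P(defective) = 0.1·0.1000 / (0.1·0.1000 + 0.6·0.9000) ≈ 0.0182
After 'fail': P(defective) = 0.9·0.0182 / (0.9·0.0182 + 0.4·0.9818) ≈ 0.0400
After 'fail': P(defective) = 0.9·0.0400 / (0.9·0.0400 + 0.4·0.9600) ≈ 0.0857
After 'fail': P(defective) = 0.9·0.0857 / (0.9·0.0857 + 0.4·0.9143) ≈ 0.1742
After 'pass': P(defective) = 0.1·0.1742 / (0.1·0.1742 + 0.6·0.8258) ≈ 0.0340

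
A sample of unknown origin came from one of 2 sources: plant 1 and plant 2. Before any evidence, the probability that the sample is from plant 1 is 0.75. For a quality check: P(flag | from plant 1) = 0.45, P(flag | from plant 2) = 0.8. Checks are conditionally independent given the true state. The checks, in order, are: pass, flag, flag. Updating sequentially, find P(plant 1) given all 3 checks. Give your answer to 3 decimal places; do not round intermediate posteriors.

0.723

After 'pass': P(plant 1) = 0.55·0.7500 / (0.55·0.7500 + 0.2·0.2500) ≈ 0.8919
After 'flag': P(plant 1) = 0.45·0.8919 / (0.45·0.8919 + 0.8·0.1081) ≈ 0.8227
After 'flag': P(plant 1) = 0.45·0.8227 / (0.45·0.8227 + 0.8·0.1773) ≈ 0.7230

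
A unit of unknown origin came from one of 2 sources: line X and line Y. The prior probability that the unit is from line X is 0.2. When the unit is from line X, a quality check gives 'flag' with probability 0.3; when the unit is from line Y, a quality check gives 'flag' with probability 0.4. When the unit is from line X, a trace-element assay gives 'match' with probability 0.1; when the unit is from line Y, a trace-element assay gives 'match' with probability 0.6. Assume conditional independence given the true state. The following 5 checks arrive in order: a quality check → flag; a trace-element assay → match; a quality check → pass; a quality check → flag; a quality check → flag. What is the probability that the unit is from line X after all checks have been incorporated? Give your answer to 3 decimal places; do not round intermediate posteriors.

After a quality check='flag': P(line X) = 0.3·0.2000 / (0.3·0.2000 + 0.4·0.8000) ≈ 0.1579
After a trace-element assay='match': P(line X) = 0.1·0.1579 / (0.1·0.1579 + 0.6·0.8421) ≈ 0.0303
After a quality check='pass': P(line X) = 0.7·0.0303 / (0.7·0.0303 + 0.6·0.9697) ≈ 0.0352
After a quality check='flag': P(line X) = 0.3·0.0352 / (0.3·0.0352 + 0.4·0.9648) ≈ 0.0266
After a quality check='flag': P(line X) = 0.3·0.0266 / (0.3·0.0266 + 0.4·0.9734) ≈ 0.0201

0.020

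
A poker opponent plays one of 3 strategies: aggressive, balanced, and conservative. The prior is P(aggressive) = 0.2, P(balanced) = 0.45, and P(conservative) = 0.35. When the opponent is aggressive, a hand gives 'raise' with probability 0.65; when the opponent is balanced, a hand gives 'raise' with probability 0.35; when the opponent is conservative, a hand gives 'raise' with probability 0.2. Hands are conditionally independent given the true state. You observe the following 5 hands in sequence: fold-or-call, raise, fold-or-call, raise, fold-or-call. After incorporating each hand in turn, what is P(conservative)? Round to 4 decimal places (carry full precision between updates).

0.2764

Each posterior becomes the prior for the next update.
After 'fold-or-call': normaliser = 0.35·0.2000 + 0.65·0.4500 + 0.8·0.3500; P(aggressive) ≈ 0.1089, P(balanced) ≈ 0.4553, P(conservative) ≈ 0.4358
After 'raise': normaliser = 0.65·0.1089 + 0.35·0.4553 + 0.2·0.4358; P(aggressive) ≈ 0.2232, P(balanced) ≈ 0.5021, P(conservative) ≈ 0.2747
After 'fold-or-call': normaliser = 0.35·0.2232 + 0.65·0.5021 + 0.8·0.2747; P(aggressive) ≈ 0.1251, P(balanced) ≈ 0.5229, P(conservative) ≈ 0.3520
After 'raise': normaliser = 0.65·0.1251 + 0.35·0.5229 + 0.2·0.3520; P(aggressive) ≈ 0.2430, P(balanced) ≈ 0.5467, P(conservative) ≈ 0.2103
After 'fold-or-call': normaliser = 0.35·0.2430 + 0.65·0.5467 + 0.8·0.2103; P(aggressive) ≈ 0.1397, P(balanced) ≈ 0.5838, P(conservative) ≈ 0.2764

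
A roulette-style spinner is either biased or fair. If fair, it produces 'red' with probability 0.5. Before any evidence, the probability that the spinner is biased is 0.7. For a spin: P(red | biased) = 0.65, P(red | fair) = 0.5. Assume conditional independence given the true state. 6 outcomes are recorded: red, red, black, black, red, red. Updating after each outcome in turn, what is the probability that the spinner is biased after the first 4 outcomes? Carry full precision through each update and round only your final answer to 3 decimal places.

After 'red': P(biased) = 0.65·0.7000 / (0.65·0.7000 + 0.5·0.3000) ≈ 0.7521
After 'red': P(biased) = 0.65·0.7521 / (0.65·0.7521 + 0.5·0.2479) ≈ 0.7977
After 'black': P(biased) = 0.35·0.7977 / (0.35·0.7977 + 0.5·0.2023) ≈ 0.7341
After 'black': P(biased) = 0.35·0.7341 / (0.35·0.7341 + 0.5·0.2659) ≈ 0.6590

0.659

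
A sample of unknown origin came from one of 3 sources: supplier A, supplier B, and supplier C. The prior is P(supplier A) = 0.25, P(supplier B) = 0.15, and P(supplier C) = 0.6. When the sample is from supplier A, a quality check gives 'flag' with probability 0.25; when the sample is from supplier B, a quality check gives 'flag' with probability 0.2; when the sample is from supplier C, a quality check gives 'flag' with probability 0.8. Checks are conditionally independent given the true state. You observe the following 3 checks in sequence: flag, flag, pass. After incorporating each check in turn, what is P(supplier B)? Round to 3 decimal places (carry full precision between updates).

After 'flag': normaliser = 0.25·0.2500 + 0.2·0.1500 + 0.8·0.6000; P(supplier A) ≈ 0.1092, P(supplier B) ≈ 0.0524, P(supplier C) ≈ 0.8384
After 'flag': normaliser = 0.25·0.1092 + 0.2·0.0524 + 0.8·0.8384; P(supplier A) ≈ 0.0385, P(supplier B) ≈ 0.0148, P(supplier C) ≈ 0.9467
After 'pass': normaliser = 0.75·0.0385 + 0.8·0.0148 + 0.2·0.9467; P(supplier A) ≈ 0.1256, P(supplier B) ≈ 0.0514, P(supplier C) ≈ 0.8230

0.051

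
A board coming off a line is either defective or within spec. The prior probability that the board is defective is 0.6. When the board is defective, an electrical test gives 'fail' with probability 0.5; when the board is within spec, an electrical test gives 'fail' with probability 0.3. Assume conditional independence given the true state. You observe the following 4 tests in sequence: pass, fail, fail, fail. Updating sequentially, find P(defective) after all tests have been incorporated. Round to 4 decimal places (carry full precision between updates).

0.8322

After 'pass': P(defective) = 0.5·0.6000 / (0.5·0.6000 + 0.7·0.4000) ≈ 0.5172
After 'fail': P(defective) = 0.5·0.5172 / (0.5·0.5172 + 0.3·0.4828) ≈ 0.6410
After 'fail': P(defective) = 0.5·0.6410 / (0.5·0.6410 + 0.3·0.3590) ≈ 0.7485
After 'fail': P(defective) = 0.5·0.7485 / (0.5·0.7485 + 0.3·0.2515) ≈ 0.8322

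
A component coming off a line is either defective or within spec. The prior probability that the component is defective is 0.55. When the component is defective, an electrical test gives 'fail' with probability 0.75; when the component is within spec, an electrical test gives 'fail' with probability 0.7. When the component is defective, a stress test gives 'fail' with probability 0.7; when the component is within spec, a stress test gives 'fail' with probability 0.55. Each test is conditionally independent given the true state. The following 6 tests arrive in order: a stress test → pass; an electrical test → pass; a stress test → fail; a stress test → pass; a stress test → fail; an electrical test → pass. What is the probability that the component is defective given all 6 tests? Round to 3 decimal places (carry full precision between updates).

0.379

Each posterior becomes the prior for the next update.
After a stress test='pass': P(defective) = 0.3·0.5500 / (0.3·0.5500 + 0.45·0.4500) ≈ 0.4490
After an electrical test='pass': P(defective) = 0.25·0.4490 / (0.25·0.4490 + 0.3·0.5510) ≈ 0.4044
After a stress test='fail': P(defective) = 0.7·0.4044 / (0.7·0.4044 + 0.55·0.5956) ≈ 0.4636
After a stress test='pass': P(defective) = 0.3·0.4636 / (0.3·0.4636 + 0.45·0.5364) ≈ 0.3655
After a stress test='fail': P(defective) = 0.7·0.3655 / (0.7·0.3655 + 0.55·0.6345) ≈ 0.4231
After an electrical test='pass': P(defective) = 0.25·0.4231 / (0.25·0.4231 + 0.3·0.5769) ≈ 0.3793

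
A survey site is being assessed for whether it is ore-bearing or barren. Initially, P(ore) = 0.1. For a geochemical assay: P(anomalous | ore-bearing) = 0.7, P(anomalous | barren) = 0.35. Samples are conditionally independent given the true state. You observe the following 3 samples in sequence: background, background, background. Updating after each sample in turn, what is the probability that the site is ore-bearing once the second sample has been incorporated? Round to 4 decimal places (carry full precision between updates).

Each posterior becomes the prior for the next update.
After 'background': P(ore) = 0.3·0.1000 / (0.3·0.1000 + 0.65·0.9000) ≈ 0.0488
After 'background': P(ore) = 0.3·0.0488 / (0.3·0.0488 + 0.65·0.9512) ≈ 0.0231

0.0231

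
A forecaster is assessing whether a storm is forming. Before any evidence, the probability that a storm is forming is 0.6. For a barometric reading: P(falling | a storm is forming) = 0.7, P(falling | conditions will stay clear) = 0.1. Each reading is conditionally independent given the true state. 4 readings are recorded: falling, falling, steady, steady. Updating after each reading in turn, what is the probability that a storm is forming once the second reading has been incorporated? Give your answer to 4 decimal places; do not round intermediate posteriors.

0.9866

After 'falling': P(storm) = 0.7·0.6000 / (0.7·0.6000 + 0.1·0.4000) ≈ 0.9130
After 'falling': P(storm) = 0.7·0.9130 / (0.7·0.9130 + 0.1·0.0870) ≈ 0.9866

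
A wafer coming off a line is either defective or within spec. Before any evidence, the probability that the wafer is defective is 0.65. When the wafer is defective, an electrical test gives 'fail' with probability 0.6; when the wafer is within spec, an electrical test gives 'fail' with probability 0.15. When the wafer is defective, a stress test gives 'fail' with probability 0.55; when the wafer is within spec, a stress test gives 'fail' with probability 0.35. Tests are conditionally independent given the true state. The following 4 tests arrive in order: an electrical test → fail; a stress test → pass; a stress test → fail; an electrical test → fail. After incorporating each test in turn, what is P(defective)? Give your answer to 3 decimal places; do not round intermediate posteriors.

After an electrical test='fail': P(defective) = 0.6·0.6500 / (0.6·0.6500 + 0.15·0.3500) ≈ 0.8814
After a stress test='pass': P(defective) = 0.45·0.8814 / (0.45·0.8814 + 0.65·0.1186) ≈ 0.8372
After a stress test='fail': P(defective) = 0.55·0.8372 / (0.55·0.8372 + 0.35·0.1628) ≈ 0.8899
After an electrical test='fail': P(defective) = 0.6·0.8899 / (0.6·0.8899 + 0.15·0.1101) ≈ 0.9700

0.970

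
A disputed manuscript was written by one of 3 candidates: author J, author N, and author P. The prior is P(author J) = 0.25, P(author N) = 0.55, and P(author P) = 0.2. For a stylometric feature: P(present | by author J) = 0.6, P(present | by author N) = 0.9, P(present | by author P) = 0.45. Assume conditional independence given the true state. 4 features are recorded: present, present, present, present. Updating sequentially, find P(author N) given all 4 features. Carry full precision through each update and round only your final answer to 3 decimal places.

After 'present': normaliser = 0.6·0.2500 + 0.9·0.5500 + 0.45·0.2000; P(author J) ≈ 0.2041, P(author N) ≈ 0.6735, P(author P) ≈ 0.1224
After 'present': normaliser = 0.6·0.2041 + 0.9·0.6735 + 0.45·0.1224; P(author J) ≈ 0.1562, P(author N) ≈ 0.7734, P(author P) ≈ 0.0703
After 'present': normaliser = 0.6·0.1562 + 0.9·0.7734 + 0.45·0.0703; P(author J) ≈ 0.1141, P(author N) ≈ 0.8474, P(author P) ≈ 0.0385
After 'present': normaliser = 0.6·0.1141 + 0.9·0.8474 + 0.45·0.0385; P(author J) ≈ 0.0807, P(author N) ≈ 0.8989, P(author P) ≈ 0.0204

0.899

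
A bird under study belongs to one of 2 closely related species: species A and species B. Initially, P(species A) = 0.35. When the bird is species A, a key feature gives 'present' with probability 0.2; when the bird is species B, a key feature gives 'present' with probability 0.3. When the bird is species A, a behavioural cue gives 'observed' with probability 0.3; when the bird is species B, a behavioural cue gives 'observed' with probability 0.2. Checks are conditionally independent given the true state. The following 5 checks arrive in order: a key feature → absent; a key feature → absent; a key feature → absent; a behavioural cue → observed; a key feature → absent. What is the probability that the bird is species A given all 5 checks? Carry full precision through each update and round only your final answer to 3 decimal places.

After a key feature='absent': P(species A) = 0.8·0.3500 / (0.8·0.3500 + 0.7·0.6500) ≈ 0.3810
After a key feature='absent': P(species A) = 0.8·0.3810 / (0.8·0.3810 + 0.7·0.6190) ≈ 0.4129
After a key feature='absent': P(species A) = 0.8·0.4129 / (0.8·0.4129 + 0.7·0.5871) ≈ 0.4456
After a behavioural cue='observed': P(species A) = 0.3·0.4456 / (0.3·0.4456 + 0.2·0.5544) ≈ 0.5466
After a key feature='absent': P(species A) = 0.8·0.5466 / (0.8·0.5466 + 0.7·0.4534) ≈ 0.5795

0.579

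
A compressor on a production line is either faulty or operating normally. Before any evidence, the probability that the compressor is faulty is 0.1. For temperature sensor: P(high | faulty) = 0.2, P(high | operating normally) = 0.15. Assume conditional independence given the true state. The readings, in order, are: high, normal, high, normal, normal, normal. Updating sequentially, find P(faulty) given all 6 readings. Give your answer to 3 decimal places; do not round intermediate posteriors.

After 'high': P(faulty) = 0.2·0.1000 / (0.2·0.1000 + 0.15·0.9000) ≈ 0.1290
After 'normal': P(faulty) = 0.8·0.1290 / (0.8·0.1290 + 0.85·0.8710) ≈ 0.1224
After 'high': P(faulty) = 0.2·0.1224 / (0.2·0.1224 + 0.15·0.8776) ≈ 0.1568
After 'normal': P(faulty) = 0.8·0.1568 / (0.8·0.1568 + 0.85·0.8432) ≈ 0.1489
After 'normal': P(faulty) = 0.8·0.1489 / (0.8·0.1489 + 0.85·0.8511) ≈ 0.1414
After 'normal': P(faulty) = 0.8·0.1414 / (0.8·0.1414 + 0.85·0.8586) ≈ 0.1342

0.134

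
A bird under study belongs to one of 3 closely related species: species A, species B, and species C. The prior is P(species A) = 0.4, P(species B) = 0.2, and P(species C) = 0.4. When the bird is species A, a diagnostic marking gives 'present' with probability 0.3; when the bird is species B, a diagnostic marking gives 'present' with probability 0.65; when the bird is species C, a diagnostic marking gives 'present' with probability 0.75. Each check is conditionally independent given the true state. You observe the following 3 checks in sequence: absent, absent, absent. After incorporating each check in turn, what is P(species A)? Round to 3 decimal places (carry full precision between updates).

0.902

After 'absent': normaliser = 0.7·0.4000 + 0.35·0.2000 + 0.25·0.4000; P(species A) ≈ 0.6222, P(species B) ≈ 0.1556, P(species C) ≈ 0.2222
After 'absent': normaliser = 0.7·0.6222 + 0.35·0.1556 + 0.25·0.2222; P(species A) ≈ 0.7984, P(species B) ≈ 0.0998, P(species C) ≈ 0.1018
After 'absent': normaliser = 0.7·0.7984 + 0.35·0.0998 + 0.25·0.1018; P(species A) ≈ 0.9025, P(species B) ≈ 0.0564, P(species C) ≈ 0.0411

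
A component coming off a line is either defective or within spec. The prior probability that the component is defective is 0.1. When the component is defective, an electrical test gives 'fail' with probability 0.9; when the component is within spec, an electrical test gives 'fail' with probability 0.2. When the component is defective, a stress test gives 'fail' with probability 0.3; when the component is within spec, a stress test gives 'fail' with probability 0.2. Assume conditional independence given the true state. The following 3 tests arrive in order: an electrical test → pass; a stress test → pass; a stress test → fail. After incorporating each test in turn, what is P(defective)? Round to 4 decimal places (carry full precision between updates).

0.0179

After an electrical test='pass': P(defective) = 0.1·0.1000 / (0.1·0.1000 + 0.8·0.9000) ≈ 0.0137
After a stress test='pass': P(defective) = 0.7·0.0137 / (0.7·0.0137 + 0.8·0.9863) ≈ 0.0120
After a stress test='fail': P(defective) = 0.3·0.0120 / (0.3·0.0120 + 0.2·0.9880) ≈ 0.0179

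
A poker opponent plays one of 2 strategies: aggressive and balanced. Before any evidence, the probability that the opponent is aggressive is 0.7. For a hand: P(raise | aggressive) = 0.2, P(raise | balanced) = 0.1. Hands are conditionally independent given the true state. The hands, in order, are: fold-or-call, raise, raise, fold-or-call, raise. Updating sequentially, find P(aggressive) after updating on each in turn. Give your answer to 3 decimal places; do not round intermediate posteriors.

0.937

After 'fold-or-call': P(aggressive) = 0.8·0.7000 / (0.8·0.7000 + 0.9·0.3000) ≈ 0.6747
After 'raise': P(aggressive) = 0.2·0.6747 / (0.2·0.6747 + 0.1·0.3253) ≈ 0.8058
After 'raise': P(aggressive) = 0.2·0.8058 / (0.2·0.8058 + 0.1·0.1942) ≈ 0.8924
After 'fold-or-call': P(aggressive) = 0.8·0.8924 / (0.8·0.8924 + 0.9·0.1076) ≈ 0.8806
After 'raise': P(aggressive) = 0.2·0.8806 / (0.2·0.8806 + 0.1·0.1194) ≈ 0.9365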